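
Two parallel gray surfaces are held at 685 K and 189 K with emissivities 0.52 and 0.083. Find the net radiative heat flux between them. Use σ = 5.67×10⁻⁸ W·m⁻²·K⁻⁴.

For two large parallel gray plates, q = σ(T₁⁴ − T₂⁴) / (1/ε₁ + 1/ε₂ − 1).
1/ε₁ + 1/ε₂ − 1 = 1/0.52 + 1/0.083 − 1 = 12.97.
T₁⁴ − T₂⁴ = 2.20×10^11 − 1.28×10^9 = 2.19×10^11 K⁴.
q = 5.67×10⁻⁸ × 2.19×10^11 / 12.97 = 957 W/m².

q ≈ 957 W/m²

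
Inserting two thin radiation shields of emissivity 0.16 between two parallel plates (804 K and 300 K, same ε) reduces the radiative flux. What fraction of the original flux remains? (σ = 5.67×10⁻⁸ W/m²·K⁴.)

ratio ≈ 0.333

With N identical shields there are N+1 = 3 gaps in series, each with the same radiative resistance, so the flux falls to 1/(N+1) of its unshielded value.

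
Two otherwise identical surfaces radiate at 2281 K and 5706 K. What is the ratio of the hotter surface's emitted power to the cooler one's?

P ∝ T⁴, so the ratio is (5706/2281)⁴ = (2.502)⁴ = 39.2.

ratio ≈ 39.2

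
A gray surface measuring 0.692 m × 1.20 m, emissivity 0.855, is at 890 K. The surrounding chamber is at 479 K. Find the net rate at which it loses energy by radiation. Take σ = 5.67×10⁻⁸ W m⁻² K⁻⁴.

Q ≈ 23100 W

A = 0.692 × 1.20 = 0.830 m².
Q = εσA(T⁴ − T_s⁴). T⁴ − T_s⁴ = (890)⁴ − (479)⁴ = 6.27×10^11 − 5.26×10^10 = 5.75×10^11 K⁴.
Q = 0.855 × 5.67×10⁻⁸ × 0.830 × 5.75×10^11 = 23100 W.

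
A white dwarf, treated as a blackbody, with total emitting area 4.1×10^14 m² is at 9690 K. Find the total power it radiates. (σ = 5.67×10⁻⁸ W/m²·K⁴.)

P = σAT⁴ = 5.67×10⁻⁸ × 4.10×10^14 × (9690)⁴ = 5.67×10⁻⁸ × 4.10×10^14 × 8.82×10^15.
P = 2.05×10^23 W.

P ≈ 2.05×10^23 W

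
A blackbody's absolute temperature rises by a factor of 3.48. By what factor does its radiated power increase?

P ∝ T⁴, so the power scales as (3.48)⁴ = 147.

factor ≈ 147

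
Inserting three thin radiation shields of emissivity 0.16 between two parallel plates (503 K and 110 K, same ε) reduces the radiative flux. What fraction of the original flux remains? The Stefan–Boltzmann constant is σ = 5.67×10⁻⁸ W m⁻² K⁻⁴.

With N identical shields there are N+1 = 4 gaps in series, each with the same radiative resistance, so the flux falls to 1/(N+1) of its unshielded value.

ratio ≈ 0.250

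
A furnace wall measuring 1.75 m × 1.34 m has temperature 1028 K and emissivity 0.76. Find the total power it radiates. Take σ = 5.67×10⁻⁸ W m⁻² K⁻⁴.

A = 1.75 × 1.34 = 2.35 m².
P = εσAT⁴ = 0.76 × 5.67×10⁻⁸ × 2.35 × (1028)⁴ = 0.76 × 5.67×10⁻⁸ × 2.35 × 1.12×10^12.
P = 1.13×10^5 W.

P ≈ 1.13×10^5 W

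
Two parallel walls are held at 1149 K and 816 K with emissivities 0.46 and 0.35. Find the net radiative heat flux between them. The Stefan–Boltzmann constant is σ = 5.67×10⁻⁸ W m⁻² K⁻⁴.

q ≈ 18300 W/m²

For two large parallel gray plates, q = σ(T₁⁴ − T₂⁴) / (1/ε₁ + 1/ε₂ − 1).
1/ε₁ + 1/ε₂ − 1 = 1/0.46 + 1/0.35 − 1 = 4.031.
T₁⁴ − T₂⁴ = 1.74×10^12 − 4.43×10^11 = 1.30×10^12 K⁴.
q = 5.67×10⁻⁸ × 1.30×10^12 / 4.031 = 18300 W/m².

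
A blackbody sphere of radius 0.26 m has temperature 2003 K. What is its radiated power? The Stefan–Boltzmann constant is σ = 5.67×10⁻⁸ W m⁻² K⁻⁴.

A = 4πr² = 4π × (0.26)² = 0.849 m².
P = σAT⁴ = 5.67×10⁻⁸ × 0.849 × (2003)⁴ = 5.67×10⁻⁸ × 0.849 × 1.61×10^13.
P = 7.75×10^5 W.

P ≈ 7.75×10^5 W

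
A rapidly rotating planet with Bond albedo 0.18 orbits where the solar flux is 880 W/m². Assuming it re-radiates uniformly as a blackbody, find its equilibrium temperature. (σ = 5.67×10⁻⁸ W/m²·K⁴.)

Power absorbed = (1−a)S·πR²; power emitted = 4πR²σT⁴. Equating and cancelling πR²:
T = ((1−a)S / 4σ)^(1/4) = (722 / (4 × 5.67×10⁻⁸))^(1/4) = (3.18×10^9)^(1/4).
T = 237 K.

T ≈ 237 K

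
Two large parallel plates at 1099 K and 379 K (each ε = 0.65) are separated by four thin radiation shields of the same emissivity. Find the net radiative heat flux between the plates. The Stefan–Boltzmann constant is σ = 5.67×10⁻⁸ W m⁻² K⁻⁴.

q ≈ 7850 W/m²

Each of the 5 gaps contributes resistance (2/ε − 1) = 2/0.65 − 1 = 2.077; total = 10.38.
q = σ(T₁⁴ − T₂⁴) / 10.38 = 5.67×10⁻⁸ × 1.44×10^12 / 10.38 = 7850 W/m².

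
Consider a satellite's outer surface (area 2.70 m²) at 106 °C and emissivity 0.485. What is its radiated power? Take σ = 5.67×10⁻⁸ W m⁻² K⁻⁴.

106 °C = 379 K.
Stefan–Boltzmann: P = εσAT⁴ = 0.485 × 5.67×10⁻⁸ × 2.70 × (379)⁴ = 0.485 × 5.67×10⁻⁸ × 2.70 × 2.06×10^10.
P = 1530 W.

P ≈ 1530 W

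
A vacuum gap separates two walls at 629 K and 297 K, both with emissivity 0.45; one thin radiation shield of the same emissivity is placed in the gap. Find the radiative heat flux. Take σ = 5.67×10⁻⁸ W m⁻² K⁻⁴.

q ≈ 1220 W/m²

Each of the 2 gaps contributes resistance (2/ε − 1) = 2/0.45 − 1 = 3.444; total = 6.889.
q = σ(T₁⁴ − T₂⁴) / 6.889 = 5.67×10⁻⁸ × 1.49×10^11 / 6.889 = 1220 W/m².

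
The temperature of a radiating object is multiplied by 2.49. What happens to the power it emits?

factor ≈ 38.4

P ∝ T⁴, so the power scales as (2.49)⁴ = 38.4.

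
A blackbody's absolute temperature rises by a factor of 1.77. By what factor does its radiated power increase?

P ∝ T⁴, so the power scales as (1.77)⁴ = 9.82.

factor ≈ 9.82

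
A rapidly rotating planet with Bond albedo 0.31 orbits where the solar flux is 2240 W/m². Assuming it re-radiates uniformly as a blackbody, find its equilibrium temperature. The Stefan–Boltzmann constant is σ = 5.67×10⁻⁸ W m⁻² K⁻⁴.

T ≈ 287 K

Power absorbed = (1−a)S·πR²; power emitted = 4πR²σT⁴. Equating and cancelling πR²:
T = ((1−a)S / 4σ)^(1/4) = (1550 / (4 × 5.67×10⁻⁸))^(1/4) = (6.81×10^9)^(1/4).
T = 287 K.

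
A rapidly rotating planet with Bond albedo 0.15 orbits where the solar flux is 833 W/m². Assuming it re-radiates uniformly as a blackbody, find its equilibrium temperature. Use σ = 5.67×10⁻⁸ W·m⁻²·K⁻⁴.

Power absorbed = (1−a)S·πR²; power emitted = 4πR²σT⁴. Equating and cancelling πR²:
T = ((1−a)S / 4σ)^(1/4) = (708 / (4 × 5.67×10⁻⁸))^(1/4) = (3.12×10^9)^(1/4).
T = 236 K.

T ≈ 236 K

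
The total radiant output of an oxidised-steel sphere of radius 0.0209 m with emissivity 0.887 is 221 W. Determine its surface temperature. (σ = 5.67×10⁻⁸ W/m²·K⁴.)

T ≈ 946 K

A = 4πr² = 4π × (0.0209)² = 5.49×10^-3 m².
From P = εσAT⁴, T = (P / εσA)^(1/4) = (221 / (0.887 × 5.67×10⁻⁸ × 5.49×10^-3))^(1/4).
T = (8.01×10^11)^(1/4) = 946 K.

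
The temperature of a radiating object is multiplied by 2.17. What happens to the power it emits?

factor ≈ 22.2

P ∝ T⁴, so the power scales as (2.17)⁴ = 22.2.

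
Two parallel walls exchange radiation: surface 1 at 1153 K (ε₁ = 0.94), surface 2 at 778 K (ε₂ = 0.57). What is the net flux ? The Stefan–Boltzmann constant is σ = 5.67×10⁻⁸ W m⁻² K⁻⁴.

q ≈ 43700 W/m²

For two large parallel gray plates, q = σ(T₁⁴ − T₂⁴) / (1/ε₁ + 1/ε₂ − 1).
1/ε₁ + 1/ε₂ − 1 = 1/0.94 + 1/0.57 − 1 = 1.818.
T₁⁴ − T₂⁴ = 1.77×10^12 − 3.66×10^11 = 1.40×10^12 K⁴.
q = 5.67×10⁻⁸ × 1.40×10^12 / 1.818 = 43700 W/m².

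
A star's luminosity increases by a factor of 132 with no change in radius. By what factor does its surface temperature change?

factor ≈ 3.39

P ∝ T⁴ ⇒ T ∝ P^(1/4), so T scales by (132)^(1/4) = 3.39.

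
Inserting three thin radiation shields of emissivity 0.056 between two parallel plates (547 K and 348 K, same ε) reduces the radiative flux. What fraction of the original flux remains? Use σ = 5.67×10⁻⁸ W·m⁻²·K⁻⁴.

With N identical shields there are N+1 = 4 gaps in series, each with the same radiative resistance, so the flux falls to 1/(N+1) of its unshielded value.

ratio ≈ 0.250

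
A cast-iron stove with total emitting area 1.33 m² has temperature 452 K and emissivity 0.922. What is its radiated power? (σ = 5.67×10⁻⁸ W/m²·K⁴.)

Stefan–Boltzmann: P = εσAT⁴ = 0.922 × 5.67×10⁻⁸ × 1.33 × (452)⁴ = 0.922 × 5.67×10⁻⁸ × 1.33 × 4.17×10^10.
P = 2900 W.

P ≈ 2900 W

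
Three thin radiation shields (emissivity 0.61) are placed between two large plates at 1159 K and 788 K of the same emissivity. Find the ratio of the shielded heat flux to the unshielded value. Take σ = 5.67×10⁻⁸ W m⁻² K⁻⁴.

ratio ≈ 0.250

With N identical shields there are N+1 = 4 gaps in series, each with the same radiative resistance, so the flux falls to 1/(N+1) of its unshielded value.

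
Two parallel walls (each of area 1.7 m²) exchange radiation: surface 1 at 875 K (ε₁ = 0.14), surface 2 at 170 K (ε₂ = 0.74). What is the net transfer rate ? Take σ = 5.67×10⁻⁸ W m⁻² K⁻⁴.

Q ≈ 7530 W

For two large parallel gray plates, q = σ(T₁⁴ − T₂⁴) / (1/ε₁ + 1/ε₂ − 1).
1/ε₁ + 1/ε₂ − 1 = 1/0.14 + 1/0.74 − 1 = 7.494.
T₁⁴ − T₂⁴ = 5.86×10^11 − 8.35×10^8 = 5.85×10^11 K⁴.
q = 5.67×10⁻⁸ × 5.85×10^11 / 7.494 = 4430 W/m².
Q = q·A = 4430 × 1.7 = 7530 W.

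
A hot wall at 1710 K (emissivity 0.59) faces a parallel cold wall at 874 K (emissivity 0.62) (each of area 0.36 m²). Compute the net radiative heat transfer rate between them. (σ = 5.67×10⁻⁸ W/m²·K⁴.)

For two large parallel gray plates, q = σ(T₁⁴ − T₂⁴) / (1/ε₁ + 1/ε₂ − 1).
1/ε₁ + 1/ε₂ − 1 = 1/0.59 + 1/0.62 − 1 = 2.308.
T₁⁴ − T₂⁴ = 8.55×10^12 − 5.84×10^11 = 7.97×10^12 K⁴.
q = 5.67×10⁻⁸ × 7.97×10^12 / 2.308 = 1.96×10^5 W/m².
Q = q·A = 1.96×10^5 × 0.36 = 70500 W.

Q ≈ 70500 W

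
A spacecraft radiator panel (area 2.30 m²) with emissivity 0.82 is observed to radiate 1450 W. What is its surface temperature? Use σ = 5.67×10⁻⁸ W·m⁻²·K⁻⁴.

From P = εσAT⁴, T = (P / εσA)^(1/4) = (1450 / (0.82 × 5.67×10⁻⁸ × 2.30))^(1/4).
T = (1.36×10^10)^(1/4) = 341 K.

T ≈ 341 K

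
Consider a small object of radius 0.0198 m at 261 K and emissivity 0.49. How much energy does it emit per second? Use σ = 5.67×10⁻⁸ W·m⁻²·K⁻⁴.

A = 4πr² = 4π × (0.0198)² = 4.93×10^-3 m².
P = εσAT⁴ = 0.49 × 5.67×10⁻⁸ × 4.93×10^-3 × (261)⁴ = 0.49 × 5.67×10⁻⁸ × 4.93×10^-3 × 4.64×10^9.
P = 0.635 W.

P ≈ 0.635 W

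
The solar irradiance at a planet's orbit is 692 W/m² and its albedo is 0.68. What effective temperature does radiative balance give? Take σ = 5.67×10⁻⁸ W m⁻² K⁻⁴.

Power absorbed = (1−a)S·πR²; power emitted = 4πR²σT⁴. Equating and cancelling πR²:
T = ((1−a)S / 4σ)^(1/4) = (221 / (4 × 5.67×10⁻⁸))^(1/4) = (9.76×10^8)^(1/4).
T = 177 K.

T ≈ 177 K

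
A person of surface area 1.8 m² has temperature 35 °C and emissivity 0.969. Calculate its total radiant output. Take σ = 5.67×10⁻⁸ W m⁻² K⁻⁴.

35 °C = 308 K.
Stefan–Boltzmann: P = εσAT⁴ = 0.969 × 5.67×10⁻⁸ × 1.80 × (308)⁴ = 0.969 × 5.67×10⁻⁸ × 1.80 × 9.00×10^9.
P = 890 W.

P ≈ 890 W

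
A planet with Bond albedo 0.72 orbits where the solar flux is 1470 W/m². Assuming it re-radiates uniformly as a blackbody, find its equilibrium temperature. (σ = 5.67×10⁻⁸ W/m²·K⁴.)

T ≈ 206 K

Power absorbed = (1−a)S·πR²; power emitted = 4πR²σT⁴. Equating and cancelling πR²:
T = ((1−a)S / 4σ)^(1/4) = (412 / (4 × 5.67×10⁻⁸))^(1/4) = (1.81×10^9)^(1/4).
T = 206 K.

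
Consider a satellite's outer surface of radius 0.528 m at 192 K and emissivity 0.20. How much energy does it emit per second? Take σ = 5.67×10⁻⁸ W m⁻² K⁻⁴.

P ≈ 54.0 W

A = 4πr² = 4π × (0.528)² = 3.50 m².
P = εσAT⁴ = 0.20 × 5.67×10⁻⁸ × 3.50 × (192)⁴ = 0.20 × 5.67×10⁻⁸ × 3.50 × 1.36×10^9.
P = 54.0 W.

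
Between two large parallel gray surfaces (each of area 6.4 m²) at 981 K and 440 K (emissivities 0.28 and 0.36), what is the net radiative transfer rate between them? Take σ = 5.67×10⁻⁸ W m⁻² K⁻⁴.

Q ≈ 60300 W

For two large parallel gray plates, q = σ(T₁⁴ − T₂⁴) / (1/ε₁ + 1/ε₂ − 1).
1/ε₁ + 1/ε₂ − 1 = 1/0.28 + 1/0.36 − 1 = 5.349.
T₁⁴ − T₂⁴ = 9.26×10^11 − 3.75×10^10 = 8.89×10^11 K⁴.
q = 5.67×10⁻⁸ × 8.89×10^11 / 5.349 = 9420 W/m².
Q = q·A = 9420 × 6.4 = 60300 W.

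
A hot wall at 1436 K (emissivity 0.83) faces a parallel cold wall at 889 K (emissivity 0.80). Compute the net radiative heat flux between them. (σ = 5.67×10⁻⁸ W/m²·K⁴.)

q ≈ 1.41×10^5 W/m²

For two large parallel gray plates, q = σ(T₁⁴ − T₂⁴) / (1/ε₁ + 1/ε₂ − 1).
1/ε₁ + 1/ε₂ − 1 = 1/0.83 + 1/0.80 − 1 = 1.455.
T₁⁴ − T₂⁴ = 4.25×10^12 − 6.25×10^11 = 3.63×10^12 K⁴.
q = 5.67×10⁻⁸ × 3.63×10^12 / 1.455 = 1.41×10^5 W/m².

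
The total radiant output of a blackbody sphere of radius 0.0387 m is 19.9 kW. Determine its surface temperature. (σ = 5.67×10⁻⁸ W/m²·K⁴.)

T ≈ 2080 K

A = 4πr² = 4π × (0.0387)² = 0.0188 m².
From P = σAT⁴, T = (P / σA)^(1/4) = (19900 / (5.67×10⁻⁸ × 0.0188))^(1/4).
T = (1.86×10^13)^(1/4) = 2080 K.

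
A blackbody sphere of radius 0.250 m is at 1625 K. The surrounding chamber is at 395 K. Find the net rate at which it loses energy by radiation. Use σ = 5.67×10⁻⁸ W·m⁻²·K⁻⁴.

Q ≈ 3.09×10^5 W

A = 4πr² = 4π × (0.250)² = 0.785 m².
Q = σA(T⁴ − T_s⁴). T⁴ − T_s⁴ = (1625)⁴ − (395)⁴ = 6.97×10^12 − 2.43×10^10 = 6.95×10^12 K⁴.
Q = 5.67×10⁻⁸ × 0.785 × 6.95×10^12 = 3.09×10^5 W.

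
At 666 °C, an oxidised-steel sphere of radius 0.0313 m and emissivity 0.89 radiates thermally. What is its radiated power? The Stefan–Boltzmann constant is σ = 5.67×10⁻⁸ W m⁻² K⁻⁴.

P ≈ 483 W

A = 4πr² = 4π × (0.0313)² = 0.0123 m².
666 °C = 939 K.
Stefan–Boltzmann: P = εσAT⁴ = 0.89 × 5.67×10⁻⁸ × 0.0123 × (939)⁴ = 0.89 × 5.67×10⁻⁸ × 0.0123 × 7.77×10^11.
P = 483 W.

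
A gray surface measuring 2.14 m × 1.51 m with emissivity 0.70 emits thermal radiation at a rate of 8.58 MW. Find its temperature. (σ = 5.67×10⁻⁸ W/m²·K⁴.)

A = 2.14 × 1.51 = 3.23 m².
From P = εσAT⁴, T = (P / εσA)^(1/4) = (8.58×10^6 / (0.70 × 5.67×10⁻⁸ × 3.23))^(1/4).
T = (6.69×10^13)^(1/4) = 2860 K.

T ≈ 2860 K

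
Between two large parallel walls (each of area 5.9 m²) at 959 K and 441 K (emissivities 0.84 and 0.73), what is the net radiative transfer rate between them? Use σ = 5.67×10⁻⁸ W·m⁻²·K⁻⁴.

Q ≈ 1.73×10^5 W

For two large parallel gray plates, q = σ(T₁⁴ − T₂⁴) / (1/ε₁ + 1/ε₂ − 1).
1/ε₁ + 1/ε₂ − 1 = 1/0.84 + 1/0.73 − 1 = 1.560.
T₁⁴ − T₂⁴ = 8.46×10^11 − 3.78×10^10 = 8.08×10^11 K⁴.
q = 5.67×10⁻⁸ × 8.08×10^11 / 1.560 = 29400 W/m².
Q = q·A = 29400 × 5.9 = 1.73×10^5 W.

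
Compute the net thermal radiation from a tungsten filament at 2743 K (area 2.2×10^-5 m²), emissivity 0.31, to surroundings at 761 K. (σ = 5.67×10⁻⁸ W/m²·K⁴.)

Q = εσA(T⁴ − T_s⁴). T⁴ − T_s⁴ = (2743)⁴ − (761)⁴ = 5.66×10^13 − 3.35×10^11 = 5.63×10^13 K⁴.
Q = 0.31 × 5.67×10⁻⁸ × 2.20×10^-5 × 5.63×10^13 = 21.8 W.

Q ≈ 21.8 W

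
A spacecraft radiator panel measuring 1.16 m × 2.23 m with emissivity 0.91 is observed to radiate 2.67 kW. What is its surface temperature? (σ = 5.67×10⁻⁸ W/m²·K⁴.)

T ≈ 376 K

A = 1.16 × 2.23 = 2.59 m².
From P = εσAT⁴, T = (P / εσA)^(1/4) = (2670 / (0.91 × 5.67×10⁻⁸ × 2.59))^(1/4).
T = (2.00×10^10)^(1/4) = 376 K.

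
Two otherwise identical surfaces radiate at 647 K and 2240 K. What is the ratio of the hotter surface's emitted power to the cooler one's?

ratio ≈ 144

P ∝ T⁴, so the ratio is (2240/647)⁴ = (3.462)⁴ = 144.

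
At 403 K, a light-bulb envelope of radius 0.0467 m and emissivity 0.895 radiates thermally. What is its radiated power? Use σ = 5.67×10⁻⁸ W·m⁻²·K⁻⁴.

A = 4πr² = 4π × (0.0467)² = 0.0274 m².
Stefan–Boltzmann: P = εσAT⁴ = 0.895 × 5.67×10⁻⁸ × 0.0274 × (403)⁴ = 0.895 × 5.67×10⁻⁸ × 0.0274 × 2.64×10^10.
P = 36.7 W.

P ≈ 36.7 W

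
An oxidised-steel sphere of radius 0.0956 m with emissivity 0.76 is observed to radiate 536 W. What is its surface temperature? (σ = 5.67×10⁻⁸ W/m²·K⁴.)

T ≈ 574 K

A = 4πr² = 4π × (0.0956)² = 0.115 m².
From P = εσAT⁴, T = (P / εσA)^(1/4) = (536 / (0.76 × 5.67×10⁻⁸ × 0.115))^(1/4).
T = (1.08×10^11)^(1/4) = 574 K.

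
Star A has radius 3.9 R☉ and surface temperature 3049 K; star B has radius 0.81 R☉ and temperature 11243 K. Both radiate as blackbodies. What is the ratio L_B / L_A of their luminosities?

L = 4πR²σT⁴ ∝ R²T⁴, so L_B/L_A = (0.81/3.9)² × (11243/3049)⁴ = 0.0431 × 185 = 7.98.

L_B/L_A ≈ 7.98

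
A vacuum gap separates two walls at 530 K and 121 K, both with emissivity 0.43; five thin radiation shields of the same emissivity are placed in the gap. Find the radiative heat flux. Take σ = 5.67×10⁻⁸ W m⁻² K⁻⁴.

Each of the 6 gaps contributes resistance (2/ε − 1) = 2/0.43 − 1 = 3.651; total = 21.91.
q = σ(T₁⁴ − T₂⁴) / 21.91 = 5.67×10⁻⁸ × 7.87×10^10 / 21.91 = 204 W/m².

q ≈ 204 W/m²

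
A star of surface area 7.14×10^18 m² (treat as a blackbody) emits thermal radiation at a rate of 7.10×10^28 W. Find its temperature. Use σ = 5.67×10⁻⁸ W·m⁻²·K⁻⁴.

From P = σAT⁴, T = (P / σA)^(1/4) = (7.10×10^28 / (5.67×10⁻⁸ × 7.14×10^18))^(1/4).
T = (1.75×10^17)^(1/4) = 20500 K.

T ≈ 20500 K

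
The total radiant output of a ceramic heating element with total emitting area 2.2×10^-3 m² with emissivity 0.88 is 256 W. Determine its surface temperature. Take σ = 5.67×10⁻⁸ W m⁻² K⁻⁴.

T ≈ 1240 K

From P = εσAT⁴, T = (P / εσA)^(1/4) = (256 / (0.88 × 5.67×10⁻⁸ × 2.20×10^-3))^(1/4).
T = (2.33×10^12)^(1/4) = 1240 K.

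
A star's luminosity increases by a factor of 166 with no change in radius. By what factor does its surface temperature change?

factor ≈ 3.59

P ∝ T⁴ ⇒ T ∝ P^(1/4), so T scales by (166)^(1/4) = 3.59.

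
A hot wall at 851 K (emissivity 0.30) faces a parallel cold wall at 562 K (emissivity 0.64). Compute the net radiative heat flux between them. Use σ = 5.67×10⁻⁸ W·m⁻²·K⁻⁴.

For two large parallel gray plates, q = σ(T₁⁴ − T₂⁴) / (1/ε₁ + 1/ε₂ − 1).
1/ε₁ + 1/ε₂ − 1 = 1/0.30 + 1/0.64 − 1 = 3.896.
T₁⁴ − T₂⁴ = 5.24×10^11 − 9.98×10^10 = 4.25×10^11 K⁴.
q = 5.67×10⁻⁸ × 4.25×10^11 / 3.896 = 6180 W/m².

q ≈ 6180 W/m²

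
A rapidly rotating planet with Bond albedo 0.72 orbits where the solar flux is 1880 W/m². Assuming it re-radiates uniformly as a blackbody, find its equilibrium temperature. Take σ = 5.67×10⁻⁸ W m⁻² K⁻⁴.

Power absorbed = (1−a)S·πR²; power emitted = 4πR²σT⁴. Equating and cancelling πR²:
T = ((1−a)S / 4σ)^(1/4) = (526 / (4 × 5.67×10⁻⁸))^(1/4) = (2.32×10^9)^(1/4).
T = 219 K.

T ≈ 219 K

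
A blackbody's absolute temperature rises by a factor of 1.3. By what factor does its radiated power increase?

P ∝ T⁴, so the power scales as (1.3)⁴ = 2.86.

factor ≈ 2.86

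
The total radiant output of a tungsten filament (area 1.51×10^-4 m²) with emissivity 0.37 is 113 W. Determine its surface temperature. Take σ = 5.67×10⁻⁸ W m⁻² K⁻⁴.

From P = εσAT⁴, T = (P / εσA)^(1/4) = (113 / (0.37 × 5.67×10⁻⁸ × 1.51×10^-4))^(1/4).
T = (3.57×10^13)^(1/4) = 2440 K.

T ≈ 2440 K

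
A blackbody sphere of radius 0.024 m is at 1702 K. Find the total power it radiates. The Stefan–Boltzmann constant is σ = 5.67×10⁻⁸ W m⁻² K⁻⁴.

P ≈ 3440 W

A = 4πr² = 4π × (0.024)² = 7.24×10^-3 m².
P = σAT⁴ = 5.67×10⁻⁸ × 7.24×10^-3 × (1702)⁴ = 5.67×10⁻⁸ × 7.24×10^-3 × 8.39×10^12.
P = 3440 W.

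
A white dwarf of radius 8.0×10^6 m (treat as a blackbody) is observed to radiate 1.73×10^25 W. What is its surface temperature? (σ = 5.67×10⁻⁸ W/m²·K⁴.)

T ≈ 24800 K

A = 4πr² = 4π × (8.0×10^6)² = 8.04×10^14 m².
From P = σAT⁴, T = (P / σA)^(1/4) = (1.73×10^25 / (5.67×10⁻⁸ × 8.04×10^14))^(1/4).
T = (3.79×10^17)^(1/4) = 24800 K.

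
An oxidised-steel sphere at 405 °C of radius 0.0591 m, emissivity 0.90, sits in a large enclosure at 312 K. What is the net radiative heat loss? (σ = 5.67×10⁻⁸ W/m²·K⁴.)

Q ≈ 452 W

A = 4πr² = 4π × (0.0591)² = 0.0439 m².
Convert: 405 °C = 678 K.
Q = εσA(T⁴ − T_s⁴). T⁴ − T_s⁴ = (678)⁴ − (312)⁴ = 2.11×10^11 − 9.48×10^9 = 2.02×10^11 K⁴.
Q = 0.90 × 5.67×10⁻⁸ × 0.0439 × 2.02×10^11 = 452 W.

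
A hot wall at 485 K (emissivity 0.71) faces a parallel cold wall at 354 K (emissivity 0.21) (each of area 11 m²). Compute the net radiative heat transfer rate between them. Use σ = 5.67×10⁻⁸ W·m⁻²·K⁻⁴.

Q ≈ 4780 W

For two large parallel gray plates, q = σ(T₁⁴ − T₂⁴) / (1/ε₁ + 1/ε₂ − 1).
1/ε₁ + 1/ε₂ − 1 = 1/0.71 + 1/0.21 − 1 = 5.170.
T₁⁴ − T₂⁴ = 5.53×10^10 − 1.57×10^10 = 3.96×10^10 K⁴.
q = 5.67×10⁻⁸ × 3.96×10^10 / 5.170 = 435 W/m².
Q = q·A = 435 × 11 = 4780 W.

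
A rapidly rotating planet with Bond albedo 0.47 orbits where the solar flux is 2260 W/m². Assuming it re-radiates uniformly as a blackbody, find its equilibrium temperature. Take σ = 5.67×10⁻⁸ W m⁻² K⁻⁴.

Power absorbed = (1−a)S·πR²; power emitted = 4πR²σT⁴. Equating and cancelling πR²:
T = ((1−a)S / 4σ)^(1/4) = (1200 / (4 × 5.67×10⁻⁸))^(1/4) = (5.28×10^9)^(1/4).
T = 270 K.

T ≈ 270 K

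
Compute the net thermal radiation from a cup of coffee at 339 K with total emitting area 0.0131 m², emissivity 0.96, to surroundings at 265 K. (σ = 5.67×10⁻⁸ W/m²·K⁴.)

Q = εσA(T⁴ − T_s⁴). T⁴ − T_s⁴ = (339)⁴ − (265)⁴ = 1.32×10^10 − 4.93×10^9 = 8.28×10^9 K⁴.
Q = 0.96 × 5.67×10⁻⁸ × 0.0131 × 8.28×10^9 = 5.90 W.

Q ≈ 5.90 W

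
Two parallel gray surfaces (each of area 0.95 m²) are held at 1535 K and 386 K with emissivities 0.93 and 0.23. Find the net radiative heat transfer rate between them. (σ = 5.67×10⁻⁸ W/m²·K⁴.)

Q ≈ 67300 W

For two large parallel gray plates, q = σ(T₁⁴ − T₂⁴) / (1/ε₁ + 1/ε₂ − 1).
1/ε₁ + 1/ε₂ − 1 = 1/0.93 + 1/0.23 − 1 = 4.423.
T₁⁴ − T₂⁴ = 5.55×10^12 − 2.22×10^10 = 5.53×10^12 K⁴.
q = 5.67×10⁻⁸ × 5.53×10^12 / 4.423 = 70900 W/m².
Q = q·A = 70900 × 0.95 = 67300 W.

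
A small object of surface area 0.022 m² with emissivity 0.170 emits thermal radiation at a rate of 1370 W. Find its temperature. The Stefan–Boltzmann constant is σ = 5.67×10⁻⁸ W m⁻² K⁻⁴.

From P = εσAT⁴, T = (P / εσA)^(1/4) = (1370 / (0.170 × 5.67×10⁻⁸ × 0.0220))^(1/4).
T = (6.46×10^12)^(1/4) = 1590 K.

T ≈ 1590 K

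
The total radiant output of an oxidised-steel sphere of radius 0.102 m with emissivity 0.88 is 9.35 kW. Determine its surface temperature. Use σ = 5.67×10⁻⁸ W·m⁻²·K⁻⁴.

A = 4πr² = 4π × (0.102)² = 0.131 m².
From P = εσAT⁴, T = (P / εσA)^(1/4) = (9350 / (0.88 × 5.67×10⁻⁸ × 0.131))^(1/4).
T = (1.43×10^12)^(1/4) = 1090 K.

T ≈ 1090 K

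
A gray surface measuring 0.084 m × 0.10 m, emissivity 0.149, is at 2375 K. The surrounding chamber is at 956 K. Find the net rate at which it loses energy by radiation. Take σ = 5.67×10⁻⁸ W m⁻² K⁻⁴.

A = 0.084 × 0.10 = 8.40×10^-3 m².
Q = εσA(T⁴ − T_s⁴). T⁴ − T_s⁴ = (2375)⁴ − (956)⁴ = 3.18×10^13 − 8.35×10^11 = 3.10×10^13 K⁴.
Q = 0.149 × 5.67×10⁻⁸ × 8.40×10^-3 × 3.10×10^13 = 2200 W.

Q ≈ 2200 W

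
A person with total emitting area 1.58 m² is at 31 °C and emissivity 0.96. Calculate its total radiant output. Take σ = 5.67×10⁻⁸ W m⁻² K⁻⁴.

31 °C = 304 K.
P = εσAT⁴ = 0.96 × 5.67×10⁻⁸ × 1.58 × (304)⁴ = 0.96 × 5.67×10⁻⁸ × 1.58 × 8.54×10^9.
P = 735 W.

P ≈ 735 W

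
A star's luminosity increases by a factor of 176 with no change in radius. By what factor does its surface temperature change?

P ∝ T⁴ ⇒ T ∝ P^(1/4), so T scales by (176)^(1/4) = 3.64.

factor ≈ 3.64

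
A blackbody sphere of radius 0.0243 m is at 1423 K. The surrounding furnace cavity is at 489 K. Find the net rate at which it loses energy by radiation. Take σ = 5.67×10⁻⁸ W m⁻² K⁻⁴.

A = 4πr² = 4π × (0.0243)² = 7.42×10^-3 m².
Q = σA(T⁴ − T_s⁴). T⁴ − T_s⁴ = (1423)⁴ − (489)⁴ = 4.10×10^12 − 5.72×10^10 = 4.04×10^12 K⁴.
Q = 5.67×10⁻⁸ × 7.42×10^-3 × 4.04×10^12 = 1700 W.

Q ≈ 1700 W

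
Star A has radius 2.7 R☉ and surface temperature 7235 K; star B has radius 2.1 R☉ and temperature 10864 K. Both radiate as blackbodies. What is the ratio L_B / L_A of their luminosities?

L_B/L_A ≈ 3.08

L = 4πR²σT⁴ ∝ R²T⁴, so L_B/L_A = (2.1/2.7)² × (10864/7235)⁴ = 0.605 × 5.08 = 3.08.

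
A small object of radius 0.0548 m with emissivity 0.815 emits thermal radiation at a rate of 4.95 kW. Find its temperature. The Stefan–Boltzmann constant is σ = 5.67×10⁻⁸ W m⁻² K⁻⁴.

T ≈ 1300 K

A = 4πr² = 4π × (0.0548)² = 0.0377 m².
From P = εσAT⁴, T = (P / εσA)^(1/4) = (4950 / (0.815 × 5.67×10⁻⁸ × 0.0377))^(1/4).
T = (2.84×10^12)^(1/4) = 1300 K.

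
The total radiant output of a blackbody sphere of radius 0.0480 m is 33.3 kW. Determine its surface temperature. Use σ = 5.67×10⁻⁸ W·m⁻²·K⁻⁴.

T ≈ 2120 K

A = 4πr² = 4π × (0.0480)² = 0.0290 m².
From P = σAT⁴, T = (P / σA)^(1/4) = (33300 / (5.67×10⁻⁸ × 0.0290))^(1/4).
T = (2.03×10^13)^(1/4) = 2120 K.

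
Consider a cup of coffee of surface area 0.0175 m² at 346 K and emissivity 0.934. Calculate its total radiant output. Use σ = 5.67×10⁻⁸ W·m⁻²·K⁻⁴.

P ≈ 13.3 W

Stefan–Boltzmann: P = εσAT⁴ = 0.934 × 5.67×10⁻⁸ × 0.0175 × (346)⁴ = 0.934 × 5.67×10⁻⁸ × 0.0175 × 1.43×10^10.
P = 13.3 W.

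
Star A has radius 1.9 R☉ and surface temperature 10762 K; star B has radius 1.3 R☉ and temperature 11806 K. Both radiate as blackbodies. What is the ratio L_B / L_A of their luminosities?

L_B/L_A ≈ 0.678

L = 4πR²σT⁴ ∝ R²T⁴, so L_B/L_A = (1.3/1.9)² × (11806/10762)⁴ = 0.468 × 1.45 = 0.678.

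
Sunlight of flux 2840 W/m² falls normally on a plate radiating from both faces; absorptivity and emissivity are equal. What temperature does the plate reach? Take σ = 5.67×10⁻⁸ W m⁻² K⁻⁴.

T ≈ 398 K

Absorbed flux αS = emitted flux 2εσT⁴ per unit area; with α = ε this gives T = (S/2σ)^(1/4).
T = (2840 / (2 × 5.67×10⁻⁸))^(1/4) = (2.50×10^10)^(1/4).
T = 398 K.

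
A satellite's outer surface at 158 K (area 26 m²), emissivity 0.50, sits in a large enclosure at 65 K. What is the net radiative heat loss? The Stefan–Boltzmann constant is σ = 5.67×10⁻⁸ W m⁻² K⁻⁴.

Q = εσA(T⁴ − T_s⁴). T⁴ − T_s⁴ = (158)⁴ − (65)⁴ = 6.23×10^8 − 1.79×10^7 = 6.05×10^8 K⁴.
Q = 0.50 × 5.67×10⁻⁸ × 26.0 × 6.05×10^8 = 446 W.

Q ≈ 446 W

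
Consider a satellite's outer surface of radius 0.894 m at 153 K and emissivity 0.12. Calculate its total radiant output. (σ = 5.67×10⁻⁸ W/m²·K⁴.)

P ≈ 37.4 W

A = 4πr² = 4π × (0.894)² = 10.0 m².
P = εσAT⁴ = 0.12 × 5.67×10⁻⁸ × 10.0 × (153)⁴ = 0.12 × 5.67×10⁻⁸ × 10.0 × 5.48×10^8.
P = 37.4 W.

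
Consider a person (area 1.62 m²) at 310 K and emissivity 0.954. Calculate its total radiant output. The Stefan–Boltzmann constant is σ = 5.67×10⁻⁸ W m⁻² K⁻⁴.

P ≈ 809 W

Stefan–Boltzmann: P = εσAT⁴ = 0.954 × 5.67×10⁻⁸ × 1.62 × (310)⁴ = 0.954 × 5.67×10⁻⁸ × 1.62 × 9.24×10^9.
P = 809 W.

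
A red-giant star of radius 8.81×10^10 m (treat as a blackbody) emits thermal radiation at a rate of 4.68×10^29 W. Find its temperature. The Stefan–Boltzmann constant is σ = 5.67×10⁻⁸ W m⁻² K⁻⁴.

A = 4πr² = 4π × (8.81×10^10)² = 9.75×10^22 m².
From P = σAT⁴, T = (P / σA)^(1/4) = (4.68×10^29 / (5.67×10⁻⁸ × 9.75×10^22))^(1/4).
T = (8.46×10^13)^(1/4) = 3030 K.

T ≈ 3030 K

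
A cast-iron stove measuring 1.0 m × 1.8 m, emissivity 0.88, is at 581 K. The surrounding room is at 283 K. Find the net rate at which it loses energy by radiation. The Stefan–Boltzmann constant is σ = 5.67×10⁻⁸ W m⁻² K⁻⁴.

A = 1.0 × 1.8 = 1.80 m².
Q = εσA(T⁴ − T_s⁴). T⁴ − T_s⁴ = (581)⁴ − (283)⁴ = 1.14×10^11 − 6.41×10^9 = 1.08×10^11 K⁴.
Q = 0.88 × 5.67×10⁻⁸ × 1.80 × 1.08×10^11 = 9660 W.

Q ≈ 9660 W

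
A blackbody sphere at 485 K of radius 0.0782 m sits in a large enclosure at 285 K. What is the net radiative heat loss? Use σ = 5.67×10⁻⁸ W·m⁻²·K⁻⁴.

Q ≈ 212 W

A = 4πr² = 4π × (0.0782)² = 0.0768 m².
Q = σA(T⁴ − T_s⁴). T⁴ − T_s⁴ = (485)⁴ − (285)⁴ = 5.53×10^10 − 6.60×10^9 = 4.87×10^10 K⁴.
Q = 5.67×10⁻⁸ × 0.0768 × 4.87×10^10 = 212 W.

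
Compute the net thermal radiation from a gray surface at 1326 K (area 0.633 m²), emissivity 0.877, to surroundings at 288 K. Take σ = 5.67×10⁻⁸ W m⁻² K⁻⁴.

Q = εσA(T⁴ − T_s⁴). T⁴ − T_s⁴ = (1326)⁴ − (288)⁴ = 3.09×10^12 − 6.88×10^9 = 3.08×10^12 K⁴.
Q = 0.877 × 5.67×10⁻⁸ × 0.633 × 3.08×10^12 = 97100 W.

Q ≈ 97100 W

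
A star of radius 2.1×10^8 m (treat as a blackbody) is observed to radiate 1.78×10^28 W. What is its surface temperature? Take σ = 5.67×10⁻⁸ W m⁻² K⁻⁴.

T ≈ 27400 K

A = 4πr² = 4π × (2.1×10^8)² = 5.54×10^17 m².
From P = σAT⁴, T = (P / σA)^(1/4) = (1.78×10^28 / (5.67×10⁻⁸ × 5.54×10^17))^(1/4).
T = (5.66×10^17)^(1/4) = 27400 K.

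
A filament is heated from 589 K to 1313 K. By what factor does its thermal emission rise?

P ∝ T⁴, so the ratio is (1313/589)⁴ = (2.229)⁴ = 24.7.

ratio ≈ 24.7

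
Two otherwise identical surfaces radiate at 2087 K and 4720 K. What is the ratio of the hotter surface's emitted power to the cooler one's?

P ∝ T⁴, so the ratio is (4720/2087)⁴ = (2.262)⁴ = 26.2.

ratio ≈ 26.2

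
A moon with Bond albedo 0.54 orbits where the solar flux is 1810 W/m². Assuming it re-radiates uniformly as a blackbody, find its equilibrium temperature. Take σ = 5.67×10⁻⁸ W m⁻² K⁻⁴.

Power absorbed = (1−a)S·πR²; power emitted = 4πR²σT⁴. Equating and cancelling πR²:
T = ((1−a)S / 4σ)^(1/4) = (833 / (4 × 5.67×10⁻⁸))^(1/4) = (3.67×10^9)^(1/4).
T = 246 K.

T ≈ 246 K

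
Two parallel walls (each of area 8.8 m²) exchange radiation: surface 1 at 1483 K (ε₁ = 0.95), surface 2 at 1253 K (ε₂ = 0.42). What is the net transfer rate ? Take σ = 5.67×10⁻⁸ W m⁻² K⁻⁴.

Q ≈ 4.86×10^5 W

For two large parallel gray plates, q = σ(T₁⁴ − T₂⁴) / (1/ε₁ + 1/ε₂ − 1).
1/ε₁ + 1/ε₂ − 1 = 1/0.95 + 1/0.42 − 1 = 2.434.
T₁⁴ − T₂⁴ = 4.84×10^12 − 2.46×10^12 = 2.37×10^12 K⁴.
q = 5.67×10⁻⁸ × 2.37×10^12 / 2.434 = 55300 W/m².
Q = q·A = 55300 × 8.8 = 4.86×10^5 W.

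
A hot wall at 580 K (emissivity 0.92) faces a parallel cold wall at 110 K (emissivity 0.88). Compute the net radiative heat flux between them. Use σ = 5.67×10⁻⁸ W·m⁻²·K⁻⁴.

q ≈ 5240 W/m²

For two large parallel gray plates, q = σ(T₁⁴ − T₂⁴) / (1/ε₁ + 1/ε₂ − 1).
1/ε₁ + 1/ε₂ − 1 = 1/0.92 + 1/0.88 − 1 = 1.223.
T₁⁴ − T₂⁴ = 1.13×10^11 − 1.46×10^8 = 1.13×10^11 K⁴.
q = 5.67×10⁻⁸ × 1.13×10^11 / 1.223 = 5240 W/m².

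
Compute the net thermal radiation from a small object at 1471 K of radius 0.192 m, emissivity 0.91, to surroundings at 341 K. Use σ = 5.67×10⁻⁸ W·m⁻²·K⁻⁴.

Q ≈ 1.12×10^5 W

A = 4πr² = 4π × (0.192)² = 0.463 m².
Q = εσA(T⁴ − T_s⁴). T⁴ − T_s⁴ = (1471)⁴ − (341)⁴ = 4.68×10^12 − 1.35×10^10 = 4.67×10^12 K⁴.
Q = 0.91 × 5.67×10⁻⁸ × 0.463 × 4.67×10^12 = 1.12×10^5 W.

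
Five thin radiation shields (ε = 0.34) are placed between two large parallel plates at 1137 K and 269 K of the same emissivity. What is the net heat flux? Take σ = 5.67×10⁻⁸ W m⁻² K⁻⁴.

Each of the 6 gaps contributes resistance (2/ε − 1) = 2/0.34 − 1 = 4.882; total = 29.29.
q = σ(T₁⁴ − T₂⁴) / 29.29 = 5.67×10⁻⁸ × 1.67×10^12 / 29.29 = 3220 W/m².

q ≈ 3220 W/m²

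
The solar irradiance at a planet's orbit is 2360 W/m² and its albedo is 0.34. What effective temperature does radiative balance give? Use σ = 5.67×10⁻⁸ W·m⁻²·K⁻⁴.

T ≈ 288 K

Power absorbed = (1−a)S·πR²; power emitted = 4πR²σT⁴. Equating and cancelling πR²:
T = ((1−a)S / 4σ)^(1/4) = (1560 / (4 × 5.67×10⁻⁸))^(1/4) = (6.87×10^9)^(1/4).
T = 288 K.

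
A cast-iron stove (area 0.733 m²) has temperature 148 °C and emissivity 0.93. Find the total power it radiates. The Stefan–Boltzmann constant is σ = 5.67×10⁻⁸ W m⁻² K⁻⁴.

P ≈ 1210 W

148 °C = 421 K.
P = εσAT⁴ = 0.93 × 5.67×10⁻⁸ × 0.733 × (421)⁴ = 0.93 × 5.67×10⁻⁸ × 0.733 × 3.14×10^10.
P = 1210 W.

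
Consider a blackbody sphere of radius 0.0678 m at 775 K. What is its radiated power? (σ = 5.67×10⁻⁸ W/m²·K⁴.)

P ≈ 1180 W

A = 4πr² = 4π × (0.0678)² = 0.0578 m².
P = σAT⁴ = 5.67×10⁻⁸ × 0.0578 × (775)⁴ = 5.67×10⁻⁸ × 0.0578 × 3.61×10^11.
P = 1180 W.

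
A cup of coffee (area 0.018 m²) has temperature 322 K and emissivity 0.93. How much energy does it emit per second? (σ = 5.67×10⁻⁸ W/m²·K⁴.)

Stefan–Boltzmann: P = εσAT⁴ = 0.93 × 5.67×10⁻⁸ × 0.0180 × (322)⁴ = 0.93 × 5.67×10⁻⁸ × 0.0180 × 1.08×10^10.
P = 10.2 W.

P ≈ 10.2 W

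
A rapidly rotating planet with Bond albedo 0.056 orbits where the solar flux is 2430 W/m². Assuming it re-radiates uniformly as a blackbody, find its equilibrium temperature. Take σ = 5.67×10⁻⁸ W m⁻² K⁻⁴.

Power absorbed = (1−a)S·πR²; power emitted = 4πR²σT⁴. Equating and cancelling πR²:
T = ((1−a)S / 4σ)^(1/4) = (2290 / (4 × 5.67×10⁻⁸))^(1/4) = (1.01×10^10)^(1/4).
T = 317 K.

T ≈ 317 K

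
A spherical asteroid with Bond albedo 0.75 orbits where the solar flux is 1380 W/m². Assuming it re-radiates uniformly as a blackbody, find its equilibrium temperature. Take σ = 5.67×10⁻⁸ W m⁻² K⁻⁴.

T ≈ 197 K

Power absorbed = (1−a)S·πR²; power emitted = 4πR²σT⁴. Equating and cancelling πR²:
T = ((1−a)S / 4σ)^(1/4) = (345 / (4 × 5.67×10⁻⁸))^(1/4) = (1.52×10^9)^(1/4).
T = 197 K.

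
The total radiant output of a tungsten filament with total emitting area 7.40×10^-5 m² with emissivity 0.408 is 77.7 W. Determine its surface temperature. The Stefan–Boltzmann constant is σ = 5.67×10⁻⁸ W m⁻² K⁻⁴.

From P = εσAT⁴, T = (P / εσA)^(1/4) = (77.7 / (0.408 × 5.67×10⁻⁸ × 7.40×10^-5))^(1/4).
T = (4.54×10^13)^(1/4) = 2600 K.

T ≈ 2600 K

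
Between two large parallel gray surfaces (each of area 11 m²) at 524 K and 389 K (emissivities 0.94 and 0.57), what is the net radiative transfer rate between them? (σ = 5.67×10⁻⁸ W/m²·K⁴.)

For two large parallel gray plates, q = σ(T₁⁴ − T₂⁴) / (1/ε₁ + 1/ε₂ − 1).
1/ε₁ + 1/ε₂ − 1 = 1/0.94 + 1/0.57 − 1 = 1.818.
T₁⁴ − T₂⁴ = 7.54×10^10 − 2.29×10^10 = 5.25×10^10 K⁴.
q = 5.67×10⁻⁸ × 5.25×10^10 / 1.818 = 1640 W/m².
Q = q·A = 1640 × 11 = 18000 W.

Q ≈ 18000 W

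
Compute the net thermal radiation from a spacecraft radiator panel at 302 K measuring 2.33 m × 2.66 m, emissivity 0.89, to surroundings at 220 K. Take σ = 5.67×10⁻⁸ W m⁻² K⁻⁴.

A = 2.33 × 2.66 = 6.20 m².
Q = εσA(T⁴ − T_s⁴). T⁴ − T_s⁴ = (302)⁴ − (220)⁴ = 8.32×10^9 − 2.34×10^9 = 5.98×10^9 K⁴.
Q = 0.89 × 5.67×10⁻⁸ × 6.20 × 5.98×10^9 = 1870 W.

Q ≈ 1870 W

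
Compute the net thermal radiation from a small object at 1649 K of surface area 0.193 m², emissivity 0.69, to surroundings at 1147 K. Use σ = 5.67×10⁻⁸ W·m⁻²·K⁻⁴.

Q ≈ 42800 W

Q = εσA(T⁴ − T_s⁴). T⁴ − T_s⁴ = (1649)⁴ − (1147)⁴ = 7.39×10^12 − 1.73×10^12 = 5.66×10^12 K⁴.
Q = 0.69 × 5.67×10⁻⁸ × 0.193 × 5.66×10^12 = 42800 W.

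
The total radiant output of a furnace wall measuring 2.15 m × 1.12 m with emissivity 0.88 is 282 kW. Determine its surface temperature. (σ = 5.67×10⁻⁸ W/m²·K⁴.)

A = 2.15 × 1.12 = 2.41 m².
From P = εσAT⁴, T = (P / εσA)^(1/4) = (2.82×10^5 / (0.88 × 5.67×10⁻⁸ × 2.41))^(1/4).
T = (2.35×10^12)^(1/4) = 1240 K.

T ≈ 1240 K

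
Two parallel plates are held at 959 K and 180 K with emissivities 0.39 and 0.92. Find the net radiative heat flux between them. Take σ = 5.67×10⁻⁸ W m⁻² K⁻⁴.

For two large parallel gray plates, q = σ(T₁⁴ − T₂⁴) / (1/ε₁ + 1/ε₂ − 1).
1/ε₁ + 1/ε₂ − 1 = 1/0.39 + 1/0.92 − 1 = 2.651.
T₁⁴ − T₂⁴ = 8.46×10^11 − 1.05×10^9 = 8.45×10^11 K⁴.
q = 5.67×10⁻⁸ × 8.45×10^11 / 2.651 = 18100 W/m².

q ≈ 18100 W/m²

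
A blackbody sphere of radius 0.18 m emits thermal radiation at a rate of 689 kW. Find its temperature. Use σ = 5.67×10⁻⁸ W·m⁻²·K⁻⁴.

A = 4πr² = 4π × (0.18)² = 0.407 m².
From P = σAT⁴, T = (P / σA)^(1/4) = (6.89×10^5 / (5.67×10⁻⁸ × 0.407))^(1/4).
T = (2.98×10^13)^(1/4) = 2340 K.

T ≈ 2340 K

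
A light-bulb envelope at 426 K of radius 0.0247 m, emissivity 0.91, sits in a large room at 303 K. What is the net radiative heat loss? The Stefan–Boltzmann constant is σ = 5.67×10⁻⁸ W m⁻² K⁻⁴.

A = 4πr² = 4π × (0.0247)² = 7.67×10^-3 m².
Q = εσA(T⁴ − T_s⁴). T⁴ − T_s⁴ = (426)⁴ − (303)⁴ = 3.29×10^10 − 8.43×10^9 = 2.45×10^10 K⁴.
Q = 0.91 × 5.67×10⁻⁸ × 7.67×10^-3 × 2.45×10^10 = 9.69 W.

Q ≈ 9.69 W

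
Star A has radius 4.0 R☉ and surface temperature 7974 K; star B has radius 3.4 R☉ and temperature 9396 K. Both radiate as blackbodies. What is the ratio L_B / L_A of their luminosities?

L = 4πR²σT⁴ ∝ R²T⁴, so L_B/L_A = (3.4/4.0)² × (9396/7974)⁴ = 0.722 × 1.93 = 1.39.

L_B/L_A ≈ 1.39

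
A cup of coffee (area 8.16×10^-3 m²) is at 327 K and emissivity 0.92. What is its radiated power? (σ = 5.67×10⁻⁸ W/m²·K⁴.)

P = εσAT⁴ = 0.92 × 5.67×10⁻⁸ × 8.16×10^-3 × (327)⁴ = 0.92 × 5.67×10⁻⁸ × 8.16×10^-3 × 1.14×10^10.
P = 4.87 W.

P ≈ 4.87 W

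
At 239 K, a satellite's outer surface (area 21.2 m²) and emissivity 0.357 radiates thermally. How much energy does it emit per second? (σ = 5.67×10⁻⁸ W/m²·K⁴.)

P ≈ 1400 W

P = εσAT⁴ = 0.357 × 5.67×10⁻⁸ × 21.2 × (239)⁴ = 0.357 × 5.67×10⁻⁸ × 21.2 × 3.26×10^9.
P = 1400 W.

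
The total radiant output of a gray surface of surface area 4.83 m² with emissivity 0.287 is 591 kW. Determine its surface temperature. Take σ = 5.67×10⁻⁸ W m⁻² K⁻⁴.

T ≈ 1660 K

From P = εσAT⁴, T = (P / εσA)^(1/4) = (5.91×10^5 / (0.287 × 5.67×10⁻⁸ × 4.83))^(1/4).
T = (7.52×10^12)^(1/4) = 1660 K.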